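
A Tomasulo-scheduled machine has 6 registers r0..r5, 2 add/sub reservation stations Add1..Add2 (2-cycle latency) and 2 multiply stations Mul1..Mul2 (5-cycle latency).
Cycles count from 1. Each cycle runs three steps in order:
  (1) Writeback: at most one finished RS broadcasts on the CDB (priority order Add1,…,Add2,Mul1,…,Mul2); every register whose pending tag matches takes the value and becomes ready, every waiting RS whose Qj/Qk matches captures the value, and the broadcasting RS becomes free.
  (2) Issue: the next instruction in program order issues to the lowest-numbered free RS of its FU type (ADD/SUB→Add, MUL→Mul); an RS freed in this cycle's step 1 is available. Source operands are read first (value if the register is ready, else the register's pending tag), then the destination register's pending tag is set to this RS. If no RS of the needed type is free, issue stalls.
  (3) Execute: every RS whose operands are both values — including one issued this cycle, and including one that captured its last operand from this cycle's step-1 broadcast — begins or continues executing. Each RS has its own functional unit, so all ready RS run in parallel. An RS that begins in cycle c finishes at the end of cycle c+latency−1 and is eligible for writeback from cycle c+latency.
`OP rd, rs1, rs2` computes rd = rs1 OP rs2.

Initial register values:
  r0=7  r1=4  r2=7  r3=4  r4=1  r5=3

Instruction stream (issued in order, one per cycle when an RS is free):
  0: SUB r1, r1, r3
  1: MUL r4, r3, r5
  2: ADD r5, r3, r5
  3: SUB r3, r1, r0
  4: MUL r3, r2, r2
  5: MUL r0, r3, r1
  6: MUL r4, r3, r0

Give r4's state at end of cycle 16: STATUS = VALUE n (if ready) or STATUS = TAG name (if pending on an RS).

cycle 1: issue SUB r1<-Add1 // r0:7,r1:Add1,r2:7,r3:4,r4:1,r5:3
cycle 2: issue MUL r4<-Mul1 // r0:7,r1:Add1,r2:7,r3:4,r4:Mul1,r5:3
cycle 3: CDB Add1=0; issue ADD r5<-Add1 // r0:7,r1:0,r2:7,r3:4,r4:Mul1,r5:Add1
cycle 4: issue SUB r3<-Add2 // r0:7,r1:0,r2:7,r3:Add2,r4:Mul1,r5:Add1
cycle 5: CDB Add1=7; issue MUL r3<-Mul2 // r0:7,r1:0,r2:7,r3:Mul2,r4:Mul1,r5:7
cycle 6: CDB Add2=-7; stall // r0:7,r1:0,r2:7,r3:Mul2,r4:Mul1,r5:7
cycle 7: CDB Mul1=12; issue MUL r0<-Mul1 // r0:Mul1,r1:0,r2:7,r3:Mul2,r4:12,r5:7
cycle 8: stall // r0:Mul1,r1:0,r2:7,r3:Mul2,r4:12,r5:7
cycle 9: stall // r0:Mul1,r1:0,r2:7,r3:Mul2,r4:12,r5:7
cycle 10: CDB Mul2=49; issue MUL r4<-Mul2 // r0:Mul1,r1:0,r2:7,r3:49,r4:Mul2,r5:7
cycle 11: - // r0:Mul1,r1:0,r2:7,r3:49,r4:Mul2,r5:7
cycle 12: - // r0:Mul1,r1:0,r2:7,r3:49,r4:Mul2,r5:7
cycle 13: - // r0:Mul1,r1:0,r2:7,r3:49,r4:Mul2,r5:7
cycle 14: - // r0:Mul1,r1:0,r2:7,r3:49,r4:Mul2,r5:7
cycle 15: CDB Mul1=0 // r0:0,r1:0,r2:7,r3:49,r4:Mul2,r5:7
cycle 16: - // r0:0,r1:0,r2:7,r3:49,r4:Mul2,r5:7

STATUS = TAG Mul2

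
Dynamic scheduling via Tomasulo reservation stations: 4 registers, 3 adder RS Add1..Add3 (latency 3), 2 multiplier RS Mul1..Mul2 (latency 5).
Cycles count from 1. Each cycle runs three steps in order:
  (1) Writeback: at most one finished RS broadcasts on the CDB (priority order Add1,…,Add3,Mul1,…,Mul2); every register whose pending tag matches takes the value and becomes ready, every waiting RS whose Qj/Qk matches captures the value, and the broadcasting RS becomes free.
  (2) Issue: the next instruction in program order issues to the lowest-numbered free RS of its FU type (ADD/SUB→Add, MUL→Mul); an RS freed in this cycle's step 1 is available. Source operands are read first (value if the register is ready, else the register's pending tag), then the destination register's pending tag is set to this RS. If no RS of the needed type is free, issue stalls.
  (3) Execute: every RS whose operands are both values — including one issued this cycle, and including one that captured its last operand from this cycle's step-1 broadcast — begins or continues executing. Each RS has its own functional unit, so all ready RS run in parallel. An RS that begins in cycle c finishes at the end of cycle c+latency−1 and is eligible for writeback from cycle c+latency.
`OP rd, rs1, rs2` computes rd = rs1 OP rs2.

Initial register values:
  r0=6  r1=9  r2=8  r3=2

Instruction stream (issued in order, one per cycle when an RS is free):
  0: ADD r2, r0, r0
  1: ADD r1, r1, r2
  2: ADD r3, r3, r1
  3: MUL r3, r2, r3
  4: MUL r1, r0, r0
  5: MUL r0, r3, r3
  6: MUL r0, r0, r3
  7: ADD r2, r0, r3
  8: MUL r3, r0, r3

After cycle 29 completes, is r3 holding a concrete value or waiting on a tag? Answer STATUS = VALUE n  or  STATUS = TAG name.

STATUS = TAG Mul2

c1: issue ADD r2<-Add1 | r0:6,r1:9,r2:Add1,r3:2
c2: issue ADD r1<-Add2 | r0:6,r1:Add2,r2:Add1,r3:2
c3: issue ADD r3<-Add3 | r0:6,r1:Add2,r2:Add1,r3:Add3
c4: CDB Add1=12; issue MUL r3<-Mul1 | r0:6,r1:Add2,r2:12,r3:Mul1
c5: issue MUL r1<-Mul2 | r0:6,r1:Mul2,r2:12,r3:Mul1
c6: stall | r0:6,r1:Mul2,r2:12,r3:Mul1
c7: CDB Add2=21; stall | r0:6,r1:Mul2,r2:12,r3:Mul1
c8: stall | r0:6,r1:Mul2,r2:12,r3:Mul1
c9: stall | r0:6,r1:Mul2,r2:12,r3:Mul1
c10: CDB Add3=23; stall | r0:6,r1:Mul2,r2:12,r3:Mul1
c11: CDB Mul2=36; issue MUL r0<-Mul2 | r0:Mul2,r1:36,r2:12,r3:Mul1
c12: stall | r0:Mul2,r1:36,r2:12,r3:Mul1
c13: stall | r0:Mul2,r1:36,r2:12,r3:Mul1
c14: stall | r0:Mul2,r1:36,r2:12,r3:Mul1
c15: CDB Mul1=276; issue MUL r0<-Mul1 | r0:Mul1,r1:36,r2:12,r3:276
c16: issue ADD r2<-Add1 | r0:Mul1,r1:36,r2:Add1,r3:276
c17: stall | r0:Mul1,r1:36,r2:Add1,r3:276
c18: stall | r0:Mul1,r1:36,r2:Add1,r3:276
c19: stall | r0:Mul1,r1:36,r2:Add1,r3:276
c20: CDB Mul2=76176; issue MUL r3<-Mul2 | r0:Mul1,r1:36,r2:Add1,r3:Mul2
c21: - | r0:Mul1,r1:36,r2:Add1,r3:Mul2
c22: - | r0:Mul1,r1:36,r2:Add1,r3:Mul2
c23: - | r0:Mul1,r1:36,r2:Add1,r3:Mul2
c24: - | r0:Mul1,r1:36,r2:Add1,r3:Mul2
c25: CDB Mul1=21024576 | r0:21024576,r1:36,r2:Add1,r3:Mul2
c26: - | r0:21024576,r1:36,r2:Add1,r3:Mul2
c27: - | r0:21024576,r1:36,r2:Add1,r3:Mul2
c28: CDB Add1=21024852 | r0:21024576,r1:36,r2:21024852,r3:Mul2
c29: - | r0:21024576,r1:36,r2:21024852,r3:Mul2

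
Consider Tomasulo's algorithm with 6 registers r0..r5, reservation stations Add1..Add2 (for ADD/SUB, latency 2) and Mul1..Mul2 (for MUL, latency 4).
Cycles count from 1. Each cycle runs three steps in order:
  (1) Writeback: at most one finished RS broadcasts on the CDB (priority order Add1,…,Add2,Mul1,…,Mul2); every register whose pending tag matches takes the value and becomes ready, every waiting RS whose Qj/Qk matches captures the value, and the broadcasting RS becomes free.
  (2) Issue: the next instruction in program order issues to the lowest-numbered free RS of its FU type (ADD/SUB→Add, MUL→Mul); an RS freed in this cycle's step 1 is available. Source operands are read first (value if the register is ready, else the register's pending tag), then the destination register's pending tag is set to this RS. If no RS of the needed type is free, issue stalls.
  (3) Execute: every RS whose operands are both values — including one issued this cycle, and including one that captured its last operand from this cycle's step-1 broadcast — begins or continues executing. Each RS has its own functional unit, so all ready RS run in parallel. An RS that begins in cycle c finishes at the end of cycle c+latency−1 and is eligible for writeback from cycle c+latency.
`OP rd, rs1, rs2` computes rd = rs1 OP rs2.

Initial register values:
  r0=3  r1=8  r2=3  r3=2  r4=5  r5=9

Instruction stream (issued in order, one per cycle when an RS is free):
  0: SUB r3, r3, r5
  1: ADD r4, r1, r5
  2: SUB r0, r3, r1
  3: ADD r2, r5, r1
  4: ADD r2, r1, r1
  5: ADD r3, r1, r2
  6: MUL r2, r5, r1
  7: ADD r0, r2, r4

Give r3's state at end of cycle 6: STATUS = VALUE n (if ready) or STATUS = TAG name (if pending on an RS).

cycle 1: issue SUB r3<-Add1 // r0:3,r1:8,r2:3,r3:Add1,r4:5,r5:9
cycle 2: issue ADD r4<-Add2 // r0:3,r1:8,r2:3,r3:Add1,r4:Add2,r5:9
cycle 3: CDB Add1=-7; issue SUB r0<-Add1 // r0:Add1,r1:8,r2:3,r3:-7,r4:Add2,r5:9
cycle 4: CDB Add2=17; issue ADD r2<-Add2 // r0:Add1,r1:8,r2:Add2,r3:-7,r4:17,r5:9
cycle 5: CDB Add1=-15; issue ADD r2<-Add1 // r0:-15,r1:8,r2:Add1,r3:-7,r4:17,r5:9
cycle 6: CDB Add2=17; issue ADD r3<-Add2 // r0:-15,r1:8,r2:Add1,r3:Add2,r4:17,r5:9

STATUS = TAG Add2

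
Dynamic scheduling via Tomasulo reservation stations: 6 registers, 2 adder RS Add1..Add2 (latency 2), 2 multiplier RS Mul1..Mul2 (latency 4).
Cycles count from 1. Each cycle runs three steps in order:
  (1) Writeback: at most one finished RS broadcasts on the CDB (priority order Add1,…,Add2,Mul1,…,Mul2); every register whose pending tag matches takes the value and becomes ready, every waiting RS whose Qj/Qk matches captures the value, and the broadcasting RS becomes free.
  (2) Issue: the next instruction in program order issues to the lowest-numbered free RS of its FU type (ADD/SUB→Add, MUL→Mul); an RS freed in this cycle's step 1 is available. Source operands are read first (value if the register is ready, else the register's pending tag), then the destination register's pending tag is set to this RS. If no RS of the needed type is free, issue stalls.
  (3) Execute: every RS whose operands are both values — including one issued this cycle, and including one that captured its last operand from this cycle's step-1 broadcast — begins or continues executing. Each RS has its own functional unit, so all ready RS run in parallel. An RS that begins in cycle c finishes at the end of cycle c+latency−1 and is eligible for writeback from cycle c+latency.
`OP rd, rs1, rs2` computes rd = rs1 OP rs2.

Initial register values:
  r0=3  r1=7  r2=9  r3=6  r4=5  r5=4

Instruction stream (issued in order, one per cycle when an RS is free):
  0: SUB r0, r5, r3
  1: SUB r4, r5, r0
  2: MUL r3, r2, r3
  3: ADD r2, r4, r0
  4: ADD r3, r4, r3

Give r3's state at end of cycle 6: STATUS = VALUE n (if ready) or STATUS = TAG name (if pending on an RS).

STATUS = TAG Add2

cycle 1: issue SUB r0<-Add1 // r0:Add1,r1:7,r2:9,r3:6,r4:5,r5:4
cycle 2: issue SUB r4<-Add2 // r0:Add1,r1:7,r2:9,r3:6,r4:Add2,r5:4
cycle 3: CDB Add1=-2; issue MUL r3<-Mul1 // r0:-2,r1:7,r2:9,r3:Mul1,r4:Add2,r5:4
cycle 4: issue ADD r2<-Add1 // r0:-2,r1:7,r2:Add1,r3:Mul1,r4:Add2,r5:4
cycle 5: CDB Add2=6; issue ADD r3<-Add2 // r0:-2,r1:7,r2:Add1,r3:Add2,r4:6,r5:4
cycle 6: - // r0:-2,r1:7,r2:Add1,r3:Add2,r4:6,r5:4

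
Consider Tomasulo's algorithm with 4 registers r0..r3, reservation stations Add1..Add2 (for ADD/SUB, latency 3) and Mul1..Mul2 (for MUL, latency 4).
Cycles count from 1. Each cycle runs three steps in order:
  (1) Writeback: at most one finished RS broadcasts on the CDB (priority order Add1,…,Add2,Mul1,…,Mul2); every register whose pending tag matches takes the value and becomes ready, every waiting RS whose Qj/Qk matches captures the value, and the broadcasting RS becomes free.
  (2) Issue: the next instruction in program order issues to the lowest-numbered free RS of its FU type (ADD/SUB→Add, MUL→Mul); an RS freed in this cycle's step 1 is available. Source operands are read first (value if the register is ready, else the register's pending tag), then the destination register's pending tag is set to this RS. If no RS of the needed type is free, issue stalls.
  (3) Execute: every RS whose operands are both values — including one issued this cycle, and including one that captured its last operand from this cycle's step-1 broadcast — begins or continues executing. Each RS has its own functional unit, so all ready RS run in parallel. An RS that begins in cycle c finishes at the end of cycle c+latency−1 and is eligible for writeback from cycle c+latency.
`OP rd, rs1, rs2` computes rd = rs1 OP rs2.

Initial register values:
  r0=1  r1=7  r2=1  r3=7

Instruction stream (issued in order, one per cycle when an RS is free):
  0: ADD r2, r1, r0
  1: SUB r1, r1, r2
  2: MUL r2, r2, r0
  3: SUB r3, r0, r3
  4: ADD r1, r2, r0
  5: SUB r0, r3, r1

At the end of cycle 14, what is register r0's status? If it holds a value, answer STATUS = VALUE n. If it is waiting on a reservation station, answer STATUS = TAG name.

STATUS = TAG Add2

cycle 1: issue ADD r2<-Add1 // r0:1,r1:7,r2:Add1,r3:7
cycle 2: issue SUB r1<-Add2 // r0:1,r1:Add2,r2:Add1,r3:7
cycle 3: issue MUL r2<-Mul1 // r0:1,r1:Add2,r2:Mul1,r3:7
cycle 4: CDB Add1=8; issue SUB r3<-Add1 // r0:1,r1:Add2,r2:Mul1,r3:Add1
cycle 5: stall // r0:1,r1:Add2,r2:Mul1,r3:Add1
cycle 6: stall // r0:1,r1:Add2,r2:Mul1,r3:Add1
cycle 7: CDB Add1=-6; issue ADD r1<-Add1 // r0:1,r1:Add1,r2:Mul1,r3:-6
cycle 8: CDB Add2=-1; issue SUB r0<-Add2 // r0:Add2,r1:Add1,r2:Mul1,r3:-6
cycle 9: CDB Mul1=8 // r0:Add2,r1:Add1,r2:8,r3:-6
cycle 10: - // r0:Add2,r1:Add1,r2:8,r3:-6
cycle 11: - // r0:Add2,r1:Add1,r2:8,r3:-6
cycle 12: CDB Add1=9 // r0:Add2,r1:9,r2:8,r3:-6
cycle 13: - // r0:Add2,r1:9,r2:8,r3:-6
cycle 14: - // r0:Add2,r1:9,r2:8,r3:-6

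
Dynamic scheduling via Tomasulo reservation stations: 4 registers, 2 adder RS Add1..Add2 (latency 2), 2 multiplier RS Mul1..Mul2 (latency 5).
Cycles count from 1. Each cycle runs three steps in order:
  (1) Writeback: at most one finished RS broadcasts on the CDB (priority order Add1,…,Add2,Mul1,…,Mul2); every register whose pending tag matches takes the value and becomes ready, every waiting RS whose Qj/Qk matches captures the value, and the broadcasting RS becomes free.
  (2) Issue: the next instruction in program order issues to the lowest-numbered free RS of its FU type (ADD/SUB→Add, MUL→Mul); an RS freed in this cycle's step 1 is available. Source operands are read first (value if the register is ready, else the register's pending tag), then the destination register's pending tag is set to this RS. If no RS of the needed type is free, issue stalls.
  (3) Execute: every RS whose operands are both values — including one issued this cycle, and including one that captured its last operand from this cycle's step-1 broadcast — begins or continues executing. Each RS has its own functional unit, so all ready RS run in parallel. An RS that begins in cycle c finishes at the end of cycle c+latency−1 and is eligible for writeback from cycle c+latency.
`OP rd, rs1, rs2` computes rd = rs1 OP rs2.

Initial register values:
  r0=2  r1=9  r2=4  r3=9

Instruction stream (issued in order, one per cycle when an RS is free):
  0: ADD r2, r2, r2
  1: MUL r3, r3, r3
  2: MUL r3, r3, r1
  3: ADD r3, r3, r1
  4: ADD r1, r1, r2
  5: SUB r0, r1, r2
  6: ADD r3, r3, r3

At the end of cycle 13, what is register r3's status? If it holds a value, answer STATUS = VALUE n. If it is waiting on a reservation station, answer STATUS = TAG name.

STATUS = TAG Add2

  c1: issue ADD r2<-Add1  regs: r0:2,r1:9,r2:Add1,r3:9
  c2: issue MUL r3<-Mul1  regs: r0:2,r1:9,r2:Add1,r3:Mul1
  c3: CDB Add1=8; issue MUL r3<-Mul2  regs: r0:2,r1:9,r2:8,r3:Mul2
  c4: issue ADD r3<-Add1  regs: r0:2,r1:9,r2:8,r3:Add1
  c5: issue ADD r1<-Add2  regs: r0:2,r1:Add2,r2:8,r3:Add1
  c6: stall  regs: r0:2,r1:Add2,r2:8,r3:Add1
  c7: CDB Add2=17; issue SUB r0<-Add2  regs: r0:Add2,r1:17,r2:8,r3:Add1
  c8: CDB Mul1=81; stall  regs: r0:Add2,r1:17,r2:8,r3:Add1
  c9: CDB Add2=9; issue ADD r3<-Add2  regs: r0:9,r1:17,r2:8,r3:Add2
  c10: -  regs: r0:9,r1:17,r2:8,r3:Add2
  c11: -  regs: r0:9,r1:17,r2:8,r3:Add2
  c12: -  regs: r0:9,r1:17,r2:8,r3:Add2
  c13: CDB Mul2=729  regs: r0:9,r1:17,r2:8,r3:Add2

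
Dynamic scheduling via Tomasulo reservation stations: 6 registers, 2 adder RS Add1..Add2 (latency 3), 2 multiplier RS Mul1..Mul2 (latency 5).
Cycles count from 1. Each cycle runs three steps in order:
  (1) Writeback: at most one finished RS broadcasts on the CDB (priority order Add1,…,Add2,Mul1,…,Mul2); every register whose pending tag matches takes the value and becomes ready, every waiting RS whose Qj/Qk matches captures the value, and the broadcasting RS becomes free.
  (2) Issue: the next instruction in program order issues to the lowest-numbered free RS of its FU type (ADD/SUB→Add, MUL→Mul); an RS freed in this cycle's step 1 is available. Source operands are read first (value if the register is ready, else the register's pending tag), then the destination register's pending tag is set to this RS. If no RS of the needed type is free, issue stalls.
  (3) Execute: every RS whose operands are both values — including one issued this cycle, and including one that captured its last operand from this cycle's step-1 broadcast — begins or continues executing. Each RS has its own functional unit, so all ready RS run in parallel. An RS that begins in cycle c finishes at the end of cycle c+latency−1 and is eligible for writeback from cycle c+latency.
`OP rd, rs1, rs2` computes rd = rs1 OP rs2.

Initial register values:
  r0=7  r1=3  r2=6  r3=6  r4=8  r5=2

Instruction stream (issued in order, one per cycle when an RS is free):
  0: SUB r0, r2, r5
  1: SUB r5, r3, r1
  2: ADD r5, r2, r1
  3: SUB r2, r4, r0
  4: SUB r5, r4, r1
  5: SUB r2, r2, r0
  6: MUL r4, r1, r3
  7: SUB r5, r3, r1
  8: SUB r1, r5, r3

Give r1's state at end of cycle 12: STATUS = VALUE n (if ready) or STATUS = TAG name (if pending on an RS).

STATUS = TAG Add2

cycle 1: issue SUB r0<-Add1 // r0:Add1,r1:3,r2:6,r3:6,r4:8,r5:2
cycle 2: issue SUB r5<-Add2 // r0:Add1,r1:3,r2:6,r3:6,r4:8,r5:Add2
cycle 3: stall // r0:Add1,r1:3,r2:6,r3:6,r4:8,r5:Add2
cycle 4: CDB Add1=4; issue ADD r5<-Add1 // r0:4,r1:3,r2:6,r3:6,r4:8,r5:Add1
cycle 5: CDB Add2=3; issue SUB r2<-Add2 // r0:4,r1:3,r2:Add2,r3:6,r4:8,r5:Add1
cycle 6: stall // r0:4,r1:3,r2:Add2,r3:6,r4:8,r5:Add1
cycle 7: CDB Add1=9; issue SUB r5<-Add1 // r0:4,r1:3,r2:Add2,r3:6,r4:8,r5:Add1
cycle 8: CDB Add2=4; issue SUB r2<-Add2 // r0:4,r1:3,r2:Add2,r3:6,r4:8,r5:Add1
cycle 9: issue MUL r4<-Mul1 // r0:4,r1:3,r2:Add2,r3:6,r4:Mul1,r5:Add1
cycle 10: CDB Add1=5; issue SUB r5<-Add1 // r0:4,r1:3,r2:Add2,r3:6,r4:Mul1,r5:Add1
cycle 11: CDB Add2=0; issue SUB r1<-Add2 // r0:4,r1:Add2,r2:0,r3:6,r4:Mul1,r5:Add1
cycle 12: - // r0:4,r1:Add2,r2:0,r3:6,r4:Mul1,r5:Add1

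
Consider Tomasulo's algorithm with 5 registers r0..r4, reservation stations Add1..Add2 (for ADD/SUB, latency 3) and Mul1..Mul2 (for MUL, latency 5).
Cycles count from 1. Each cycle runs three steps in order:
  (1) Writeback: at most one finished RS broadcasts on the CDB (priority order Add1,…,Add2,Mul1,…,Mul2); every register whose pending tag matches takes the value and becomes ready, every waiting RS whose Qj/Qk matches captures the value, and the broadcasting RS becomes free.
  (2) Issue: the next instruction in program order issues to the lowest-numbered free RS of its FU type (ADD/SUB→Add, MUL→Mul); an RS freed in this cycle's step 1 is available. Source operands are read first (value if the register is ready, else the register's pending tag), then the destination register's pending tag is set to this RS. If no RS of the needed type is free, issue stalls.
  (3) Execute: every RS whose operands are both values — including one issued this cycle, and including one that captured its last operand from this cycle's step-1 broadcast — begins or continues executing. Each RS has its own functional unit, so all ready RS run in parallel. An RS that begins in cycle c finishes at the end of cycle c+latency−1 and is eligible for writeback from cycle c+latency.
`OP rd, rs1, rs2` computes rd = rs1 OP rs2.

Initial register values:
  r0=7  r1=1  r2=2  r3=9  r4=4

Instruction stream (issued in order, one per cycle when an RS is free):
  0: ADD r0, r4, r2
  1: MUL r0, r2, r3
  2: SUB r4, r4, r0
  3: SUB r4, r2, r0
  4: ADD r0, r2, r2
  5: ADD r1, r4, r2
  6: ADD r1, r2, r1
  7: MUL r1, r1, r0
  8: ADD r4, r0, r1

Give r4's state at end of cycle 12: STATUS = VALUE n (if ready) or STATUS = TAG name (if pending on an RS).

  c1: issue ADD r0<-Add1  regs: r0:Add1,r1:1,r2:2,r3:9,r4:4
  c2: issue MUL r0<-Mul1  regs: r0:Mul1,r1:1,r2:2,r3:9,r4:4
  c3: issue SUB r4<-Add2  regs: r0:Mul1,r1:1,r2:2,r3:9,r4:Add2
  c4: CDB Add1=6; issue SUB r4<-Add1  regs: r0:Mul1,r1:1,r2:2,r3:9,r4:Add1
  c5: stall  regs: r0:Mul1,r1:1,r2:2,r3:9,r4:Add1
  c6: stall  regs: r0:Mul1,r1:1,r2:2,r3:9,r4:Add1
  c7: CDB Mul1=18; stall  regs: r0:18,r1:1,r2:2,r3:9,r4:Add1
  c8: stall  regs: r0:18,r1:1,r2:2,r3:9,r4:Add1
  c9: stall  regs: r0:18,r1:1,r2:2,r3:9,r4:Add1
  c10: CDB Add1=-16; issue ADD r0<-Add1  regs: r0:Add1,r1:1,r2:2,r3:9,r4:-16
  c11: CDB Add2=-14; issue ADD r1<-Add2  regs: r0:Add1,r1:Add2,r2:2,r3:9,r4:-16
  c12: stall  regs: r0:Add1,r1:Add2,r2:2,r3:9,r4:-16

STATUS = VALUE -16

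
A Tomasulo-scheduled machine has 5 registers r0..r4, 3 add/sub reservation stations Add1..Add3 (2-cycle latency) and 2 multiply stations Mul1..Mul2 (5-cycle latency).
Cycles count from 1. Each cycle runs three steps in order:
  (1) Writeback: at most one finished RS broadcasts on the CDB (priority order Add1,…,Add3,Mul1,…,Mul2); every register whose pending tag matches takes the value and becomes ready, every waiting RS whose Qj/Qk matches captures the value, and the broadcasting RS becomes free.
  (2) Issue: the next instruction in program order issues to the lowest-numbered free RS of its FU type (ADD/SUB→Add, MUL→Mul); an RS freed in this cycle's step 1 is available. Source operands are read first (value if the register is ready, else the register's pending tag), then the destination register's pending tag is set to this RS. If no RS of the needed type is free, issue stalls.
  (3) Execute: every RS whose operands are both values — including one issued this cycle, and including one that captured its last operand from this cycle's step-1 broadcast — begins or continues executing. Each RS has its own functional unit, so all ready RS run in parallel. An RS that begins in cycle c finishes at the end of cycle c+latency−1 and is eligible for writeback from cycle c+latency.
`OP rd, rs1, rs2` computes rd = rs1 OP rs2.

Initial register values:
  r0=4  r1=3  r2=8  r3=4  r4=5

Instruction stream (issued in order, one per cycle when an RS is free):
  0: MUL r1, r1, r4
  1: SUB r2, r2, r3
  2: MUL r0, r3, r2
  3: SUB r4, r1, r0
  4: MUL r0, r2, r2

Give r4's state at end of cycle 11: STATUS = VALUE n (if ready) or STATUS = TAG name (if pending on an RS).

STATUS = VALUE -1

cycle 1: issue MUL r1<-Mul1 // r0:4,r1:Mul1,r2:8,r3:4,r4:5
cycle 2: issue SUB r2<-Add1 // r0:4,r1:Mul1,r2:Add1,r3:4,r4:5
cycle 3: issue MUL r0<-Mul2 // r0:Mul2,r1:Mul1,r2:Add1,r3:4,r4:5
cycle 4: CDB Add1=4; issue SUB r4<-Add1 // r0:Mul2,r1:Mul1,r2:4,r3:4,r4:Add1
cycle 5: stall // r0:Mul2,r1:Mul1,r2:4,r3:4,r4:Add1
cycle 6: CDB Mul1=15; issue MUL r0<-Mul1 // r0:Mul1,r1:15,r2:4,r3:4,r4:Add1
cycle 7: - // r0:Mul1,r1:15,r2:4,r3:4,r4:Add1
cycle 8: - // r0:Mul1,r1:15,r2:4,r3:4,r4:Add1
cycle 9: CDB Mul2=16 // r0:Mul1,r1:15,r2:4,r3:4,r4:Add1
cycle 10: - // r0:Mul1,r1:15,r2:4,r3:4,r4:Add1
cycle 11: CDB Add1=-1 // r0:Mul1,r1:15,r2:4,r3:4,r4:-1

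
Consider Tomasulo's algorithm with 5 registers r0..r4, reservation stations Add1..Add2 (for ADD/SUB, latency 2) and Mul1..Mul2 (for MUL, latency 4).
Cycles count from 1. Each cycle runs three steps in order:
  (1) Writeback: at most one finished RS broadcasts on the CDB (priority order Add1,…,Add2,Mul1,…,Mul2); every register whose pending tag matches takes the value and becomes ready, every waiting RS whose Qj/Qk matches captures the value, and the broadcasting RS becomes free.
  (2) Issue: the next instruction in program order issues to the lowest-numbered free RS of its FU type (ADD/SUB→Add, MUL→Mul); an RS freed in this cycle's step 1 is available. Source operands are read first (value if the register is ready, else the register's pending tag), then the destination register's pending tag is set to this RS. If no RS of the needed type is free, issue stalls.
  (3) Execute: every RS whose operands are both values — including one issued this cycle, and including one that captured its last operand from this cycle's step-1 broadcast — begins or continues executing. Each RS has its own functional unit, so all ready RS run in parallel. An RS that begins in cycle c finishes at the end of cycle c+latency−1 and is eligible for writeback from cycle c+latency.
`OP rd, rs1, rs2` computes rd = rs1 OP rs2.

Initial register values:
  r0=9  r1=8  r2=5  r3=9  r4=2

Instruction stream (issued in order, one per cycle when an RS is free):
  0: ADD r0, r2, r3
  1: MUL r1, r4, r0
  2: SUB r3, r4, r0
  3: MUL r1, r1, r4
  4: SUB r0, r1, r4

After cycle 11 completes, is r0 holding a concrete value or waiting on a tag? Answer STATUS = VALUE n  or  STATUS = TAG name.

  c1: issue ADD r0<-Add1  regs: r0:Add1,r1:8,r2:5,r3:9,r4:2
  c2: issue MUL r1<-Mul1  regs: r0:Add1,r1:Mul1,r2:5,r3:9,r4:2
  c3: CDB Add1=14; issue SUB r3<-Add1  regs: r0:14,r1:Mul1,r2:5,r3:Add1,r4:2
  c4: issue MUL r1<-Mul2  regs: r0:14,r1:Mul2,r2:5,r3:Add1,r4:2
  c5: CDB Add1=-12; issue SUB r0<-Add1  regs: r0:Add1,r1:Mul2,r2:5,r3:-12,r4:2
  c6: -  regs: r0:Add1,r1:Mul2,r2:5,r3:-12,r4:2
  c7: CDB Mul1=28  regs: r0:Add1,r1:Mul2,r2:5,r3:-12,r4:2
  c8: -  regs: r0:Add1,r1:Mul2,r2:5,r3:-12,r4:2
  c9: -  regs: r0:Add1,r1:Mul2,r2:5,r3:-12,r4:2
  c10: -  regs: r0:Add1,r1:Mul2,r2:5,r3:-12,r4:2
  c11: CDB Mul2=56  regs: r0:Add1,r1:56,r2:5,r3:-12,r4:2

STATUS = TAG Add1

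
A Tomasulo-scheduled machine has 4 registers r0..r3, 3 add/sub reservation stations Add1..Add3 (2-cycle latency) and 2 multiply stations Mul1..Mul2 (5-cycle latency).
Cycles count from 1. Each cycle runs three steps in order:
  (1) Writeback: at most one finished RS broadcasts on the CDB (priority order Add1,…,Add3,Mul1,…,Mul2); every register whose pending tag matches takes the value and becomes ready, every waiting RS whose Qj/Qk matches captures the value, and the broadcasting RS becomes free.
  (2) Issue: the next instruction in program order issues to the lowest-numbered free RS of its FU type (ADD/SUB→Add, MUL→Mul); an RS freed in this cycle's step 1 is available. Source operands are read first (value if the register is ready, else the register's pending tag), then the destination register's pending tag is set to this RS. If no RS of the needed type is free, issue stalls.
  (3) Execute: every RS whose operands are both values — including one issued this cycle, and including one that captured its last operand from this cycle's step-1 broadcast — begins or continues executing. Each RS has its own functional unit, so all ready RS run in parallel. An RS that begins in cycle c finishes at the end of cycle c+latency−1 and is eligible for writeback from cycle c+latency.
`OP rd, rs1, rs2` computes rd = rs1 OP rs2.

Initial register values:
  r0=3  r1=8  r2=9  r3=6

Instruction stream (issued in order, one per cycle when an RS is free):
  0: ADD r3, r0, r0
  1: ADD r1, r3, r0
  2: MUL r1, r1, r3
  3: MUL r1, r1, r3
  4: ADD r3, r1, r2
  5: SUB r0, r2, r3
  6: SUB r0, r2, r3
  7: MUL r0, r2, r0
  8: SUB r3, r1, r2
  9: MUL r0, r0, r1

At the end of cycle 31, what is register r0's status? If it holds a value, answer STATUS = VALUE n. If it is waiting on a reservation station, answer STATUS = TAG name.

c1: issue ADD r3<-Add1 | r0:3,r1:8,r2:9,r3:Add1
c2: issue ADD r1<-Add2 | r0:3,r1:Add2,r2:9,r3:Add1
c3: CDB Add1=6; issue MUL r1<-Mul1 | r0:3,r1:Mul1,r2:9,r3:6
c4: issue MUL r1<-Mul2 | r0:3,r1:Mul2,r2:9,r3:6
c5: CDB Add2=9; issue ADD r3<-Add1 | r0:3,r1:Mul2,r2:9,r3:Add1
c6: issue SUB r0<-Add2 | r0:Add2,r1:Mul2,r2:9,r3:Add1
c7: issue SUB r0<-Add3 | r0:Add3,r1:Mul2,r2:9,r3:Add1
c8: stall | r0:Add3,r1:Mul2,r2:9,r3:Add1
c9: stall | r0:Add3,r1:Mul2,r2:9,r3:Add1
c10: CDB Mul1=54; issue MUL r0<-Mul1 | r0:Mul1,r1:Mul2,r2:9,r3:Add1
c11: stall | r0:Mul1,r1:Mul2,r2:9,r3:Add1
c12: stall | r0:Mul1,r1:Mul2,r2:9,r3:Add1
c13: stall | r0:Mul1,r1:Mul2,r2:9,r3:Add1
c14: stall | r0:Mul1,r1:Mul2,r2:9,r3:Add1
c15: CDB Mul2=324; stall | r0:Mul1,r1:324,r2:9,r3:Add1
c16: stall | r0:Mul1,r1:324,r2:9,r3:Add1
c17: CDB Add1=333; issue SUB r3<-Add1 | r0:Mul1,r1:324,r2:9,r3:Add1
c18: issue MUL r0<-Mul2 | r0:Mul2,r1:324,r2:9,r3:Add1
c19: CDB Add1=315 | r0:Mul2,r1:324,r2:9,r3:315
c20: CDB Add2=-324 | r0:Mul2,r1:324,r2:9,r3:315
c21: CDB Add3=-324 | r0:Mul2,r1:324,r2:9,r3:315
c22: - | r0:Mul2,r1:324,r2:9,r3:315
c23: - | r0:Mul2,r1:324,r2:9,r3:315
c24: - | r0:Mul2,r1:324,r2:9,r3:315
c25: - | r0:Mul2,r1:324,r2:9,r3:315
c26: CDB Mul1=-2916 | r0:Mul2,r1:324,r2:9,r3:315
c27: - | r0:Mul2,r1:324,r2:9,r3:315
c28: - | r0:Mul2,r1:324,r2:9,r3:315
c29: - | r0:Mul2,r1:324,r2:9,r3:315
c30: - | r0:Mul2,r1:324,r2:9,r3:315
c31: CDB Mul2=-944784 | r0:-944784,r1:324,r2:9,r3:315

STATUS = VALUE -944784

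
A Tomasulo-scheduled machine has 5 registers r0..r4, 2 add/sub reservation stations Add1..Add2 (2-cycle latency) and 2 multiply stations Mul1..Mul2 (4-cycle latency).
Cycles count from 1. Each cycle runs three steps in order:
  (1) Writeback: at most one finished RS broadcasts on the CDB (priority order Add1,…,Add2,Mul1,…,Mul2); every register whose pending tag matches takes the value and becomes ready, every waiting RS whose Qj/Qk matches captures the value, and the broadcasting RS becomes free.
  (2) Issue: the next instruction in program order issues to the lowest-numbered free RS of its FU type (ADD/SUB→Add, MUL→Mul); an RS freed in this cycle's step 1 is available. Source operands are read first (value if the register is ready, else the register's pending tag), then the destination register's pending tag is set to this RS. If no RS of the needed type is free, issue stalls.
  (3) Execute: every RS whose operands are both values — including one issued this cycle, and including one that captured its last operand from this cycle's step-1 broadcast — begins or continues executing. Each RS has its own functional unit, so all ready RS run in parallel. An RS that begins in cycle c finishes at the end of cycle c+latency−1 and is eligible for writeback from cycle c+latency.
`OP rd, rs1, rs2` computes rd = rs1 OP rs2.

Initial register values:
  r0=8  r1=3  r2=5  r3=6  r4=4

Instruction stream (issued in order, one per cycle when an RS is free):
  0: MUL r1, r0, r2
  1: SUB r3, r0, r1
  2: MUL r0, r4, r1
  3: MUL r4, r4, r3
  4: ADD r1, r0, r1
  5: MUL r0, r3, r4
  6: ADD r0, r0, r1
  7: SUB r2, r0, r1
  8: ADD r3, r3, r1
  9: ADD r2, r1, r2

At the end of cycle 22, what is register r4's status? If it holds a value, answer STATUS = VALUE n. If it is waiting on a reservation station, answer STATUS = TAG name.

STATUS = VALUE -128

cycle 1: issue MUL r1<-Mul1 // r0:8,r1:Mul1,r2:5,r3:6,r4:4
cycle 2: issue SUB r3<-Add1 // r0:8,r1:Mul1,r2:5,r3:Add1,r4:4
cycle 3: issue MUL r0<-Mul2 // r0:Mul2,r1:Mul1,r2:5,r3:Add1,r4:4
cycle 4: stall // r0:Mul2,r1:Mul1,r2:5,r3:Add1,r4:4
cycle 5: CDB Mul1=40; issue MUL r4<-Mul1 // r0:Mul2,r1:40,r2:5,r3:Add1,r4:Mul1
cycle 6: issue ADD r1<-Add2 // r0:Mul2,r1:Add2,r2:5,r3:Add1,r4:Mul1
cycle 7: CDB Add1=-32; stall // r0:Mul2,r1:Add2,r2:5,r3:-32,r4:Mul1
cycle 8: stall // r0:Mul2,r1:Add2,r2:5,r3:-32,r4:Mul1
cycle 9: CDB Mul2=160; issue MUL r0<-Mul2 // r0:Mul2,r1:Add2,r2:5,r3:-32,r4:Mul1
cycle 10: issue ADD r0<-Add1 // r0:Add1,r1:Add2,r2:5,r3:-32,r4:Mul1
cycle 11: CDB Add2=200; issue SUB r2<-Add2 // r0:Add1,r1:200,r2:Add2,r3:-32,r4:Mul1
cycle 12: CDB Mul1=-128; stall // r0:Add1,r1:200,r2:Add2,r3:-32,r4:-128
cycle 13: stall // r0:Add1,r1:200,r2:Add2,r3:-32,r4:-128
cycle 14: stall // r0:Add1,r1:200,r2:Add2,r3:-32,r4:-128
cycle 15: stall // r0:Add1,r1:200,r2:Add2,r3:-32,r4:-128
cycle 16: CDB Mul2=4096; stall // r0:Add1,r1:200,r2:Add2,r3:-32,r4:-128
cycle 17: stall // r0:Add1,r1:200,r2:Add2,r3:-32,r4:-128
cycle 18: CDB Add1=4296; issue ADD r3<-Add1 // r0:4296,r1:200,r2:Add2,r3:Add1,r4:-128
cycle 19: stall // r0:4296,r1:200,r2:Add2,r3:Add1,r4:-128
cycle 20: CDB Add1=168; issue ADD r2<-Add1 // r0:4296,r1:200,r2:Add1,r3:168,r4:-128
cycle 21: CDB Add2=4096 // r0:4296,r1:200,r2:Add1,r3:168,r4:-128
cycle 22: - // r0:4296,r1:200,r2:Add1,r3:168,r4:-128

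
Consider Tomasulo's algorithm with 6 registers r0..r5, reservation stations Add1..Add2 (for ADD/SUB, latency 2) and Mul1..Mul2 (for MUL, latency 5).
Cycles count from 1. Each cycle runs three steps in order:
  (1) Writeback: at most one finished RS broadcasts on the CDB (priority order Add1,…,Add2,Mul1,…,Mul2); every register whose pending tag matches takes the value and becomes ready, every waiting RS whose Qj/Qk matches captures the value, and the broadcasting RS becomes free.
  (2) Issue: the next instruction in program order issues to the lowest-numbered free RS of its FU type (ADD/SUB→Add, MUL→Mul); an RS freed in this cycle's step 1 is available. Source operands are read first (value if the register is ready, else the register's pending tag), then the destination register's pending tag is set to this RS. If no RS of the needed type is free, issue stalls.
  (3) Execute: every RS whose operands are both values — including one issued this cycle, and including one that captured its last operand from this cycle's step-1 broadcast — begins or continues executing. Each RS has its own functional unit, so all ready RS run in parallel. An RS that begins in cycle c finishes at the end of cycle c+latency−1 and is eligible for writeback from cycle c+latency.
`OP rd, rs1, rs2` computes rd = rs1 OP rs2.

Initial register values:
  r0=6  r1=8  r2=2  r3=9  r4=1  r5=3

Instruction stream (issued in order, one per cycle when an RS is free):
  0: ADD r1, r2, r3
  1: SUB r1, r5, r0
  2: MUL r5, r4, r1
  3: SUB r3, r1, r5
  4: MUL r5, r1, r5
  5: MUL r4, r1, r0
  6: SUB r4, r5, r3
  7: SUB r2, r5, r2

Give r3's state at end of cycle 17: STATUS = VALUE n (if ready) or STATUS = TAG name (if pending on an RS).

  c1: issue ADD r1<-Add1  regs: r0:6,r1:Add1,r2:2,r3:9,r4:1,r5:3
  c2: issue SUB r1<-Add2  regs: r0:6,r1:Add2,r2:2,r3:9,r4:1,r5:3
  c3: CDB Add1=11; issue MUL r5<-Mul1  regs: r0:6,r1:Add2,r2:2,r3:9,r4:1,r5:Mul1
  c4: CDB Add2=-3; issue SUB r3<-Add1  regs: r0:6,r1:-3,r2:2,r3:Add1,r4:1,r5:Mul1
  c5: issue MUL r5<-Mul2  regs: r0:6,r1:-3,r2:2,r3:Add1,r4:1,r5:Mul2
  c6: stall  regs: r0:6,r1:-3,r2:2,r3:Add1,r4:1,r5:Mul2
  c7: stall  regs: r0:6,r1:-3,r2:2,r3:Add1,r4:1,r5:Mul2
  c8: stall  regs: r0:6,r1:-3,r2:2,r3:Add1,r4:1,r5:Mul2
  c9: CDB Mul1=-3; issue MUL r4<-Mul1  regs: r0:6,r1:-3,r2:2,r3:Add1,r4:Mul1,r5:Mul2
  c10: issue SUB r4<-Add2  regs: r0:6,r1:-3,r2:2,r3:Add1,r4:Add2,r5:Mul2
  c11: CDB Add1=0; issue SUB r2<-Add1  regs: r0:6,r1:-3,r2:Add1,r3:0,r4:Add2,r5:Mul2
  c12: -  regs: r0:6,r1:-3,r2:Add1,r3:0,r4:Add2,r5:Mul2
  c13: -  regs: r0:6,r1:-3,r2:Add1,r3:0,r4:Add2,r5:Mul2
  c14: CDB Mul1=-18  regs: r0:6,r1:-3,r2:Add1,r3:0,r4:Add2,r5:Mul2
  c15: CDB Mul2=9  regs: r0:6,r1:-3,r2:Add1,r3:0,r4:Add2,r5:9
  c16: -  regs: r0:6,r1:-3,r2:Add1,r3:0,r4:Add2,r5:9
  c17: CDB Add1=7  regs: r0:6,r1:-3,r2:7,r3:0,r4:Add2,r5:9

STATUS = VALUE 0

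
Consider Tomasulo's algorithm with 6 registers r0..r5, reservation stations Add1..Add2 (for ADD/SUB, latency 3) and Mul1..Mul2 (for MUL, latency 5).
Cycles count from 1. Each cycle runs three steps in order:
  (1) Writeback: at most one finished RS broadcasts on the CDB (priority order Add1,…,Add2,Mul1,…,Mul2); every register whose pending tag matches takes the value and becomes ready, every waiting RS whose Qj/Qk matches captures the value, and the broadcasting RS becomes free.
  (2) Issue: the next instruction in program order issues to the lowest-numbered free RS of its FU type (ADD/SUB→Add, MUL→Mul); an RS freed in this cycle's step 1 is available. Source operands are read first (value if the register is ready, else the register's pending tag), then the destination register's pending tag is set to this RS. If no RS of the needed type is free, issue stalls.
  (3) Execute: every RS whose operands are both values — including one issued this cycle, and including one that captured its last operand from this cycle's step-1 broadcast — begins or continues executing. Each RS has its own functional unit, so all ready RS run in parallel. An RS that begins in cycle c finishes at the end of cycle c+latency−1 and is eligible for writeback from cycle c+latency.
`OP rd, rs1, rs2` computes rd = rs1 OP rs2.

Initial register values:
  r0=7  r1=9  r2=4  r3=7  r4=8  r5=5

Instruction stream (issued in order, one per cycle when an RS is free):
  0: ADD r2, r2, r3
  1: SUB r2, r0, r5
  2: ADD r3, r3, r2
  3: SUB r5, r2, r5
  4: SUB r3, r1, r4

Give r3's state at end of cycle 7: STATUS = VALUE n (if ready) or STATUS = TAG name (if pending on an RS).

STATUS = TAG Add1

cycle 1: issue ADD r2<-Add1 // r0:7,r1:9,r2:Add1,r3:7,r4:8,r5:5
cycle 2: issue SUB r2<-Add2 // r0:7,r1:9,r2:Add2,r3:7,r4:8,r5:5
cycle 3: stall // r0:7,r1:9,r2:Add2,r3:7,r4:8,r5:5
cycle 4: CDB Add1=11; issue ADD r3<-Add1 // r0:7,r1:9,r2:Add2,r3:Add1,r4:8,r5:5
cycle 5: CDB Add2=2; issue SUB r5<-Add2 // r0:7,r1:9,r2:2,r3:Add1,r4:8,r5:Add2
cycle 6: stall // r0:7,r1:9,r2:2,r3:Add1,r4:8,r5:Add2
cycle 7: stall // r0:7,r1:9,r2:2,r3:Add1,r4:8,r5:Add2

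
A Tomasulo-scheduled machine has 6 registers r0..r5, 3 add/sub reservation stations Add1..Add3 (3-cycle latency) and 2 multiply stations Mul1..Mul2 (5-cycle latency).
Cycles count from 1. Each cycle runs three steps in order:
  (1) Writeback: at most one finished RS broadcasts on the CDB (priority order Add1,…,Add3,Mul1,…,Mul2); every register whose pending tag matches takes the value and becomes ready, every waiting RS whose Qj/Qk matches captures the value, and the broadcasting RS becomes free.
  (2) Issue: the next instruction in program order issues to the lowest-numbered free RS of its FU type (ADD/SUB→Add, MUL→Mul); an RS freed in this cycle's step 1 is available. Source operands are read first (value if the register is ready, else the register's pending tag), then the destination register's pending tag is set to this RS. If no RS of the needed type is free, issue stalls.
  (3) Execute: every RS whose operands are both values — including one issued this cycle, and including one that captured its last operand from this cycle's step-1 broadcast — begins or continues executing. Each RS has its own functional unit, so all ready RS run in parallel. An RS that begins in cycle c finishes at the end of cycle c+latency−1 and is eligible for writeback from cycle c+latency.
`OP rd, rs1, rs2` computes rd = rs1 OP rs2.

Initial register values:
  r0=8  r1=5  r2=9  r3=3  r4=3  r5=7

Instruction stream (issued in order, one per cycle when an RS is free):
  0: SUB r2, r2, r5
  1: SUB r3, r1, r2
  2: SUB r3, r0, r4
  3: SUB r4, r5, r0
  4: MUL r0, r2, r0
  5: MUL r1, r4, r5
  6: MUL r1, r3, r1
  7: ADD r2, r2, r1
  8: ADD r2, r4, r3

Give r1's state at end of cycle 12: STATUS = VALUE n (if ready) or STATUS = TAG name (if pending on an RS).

STATUS = TAG Mul1

  c1: issue SUB r2<-Add1  regs: r0:8,r1:5,r2:Add1,r3:3,r4:3,r5:7
  c2: issue SUB r3<-Add2  regs: r0:8,r1:5,r2:Add1,r3:Add2,r4:3,r5:7
  c3: issue SUB r3<-Add3  regs: r0:8,r1:5,r2:Add1,r3:Add3,r4:3,r5:7
  c4: CDB Add1=2; issue SUB r4<-Add1  regs: r0:8,r1:5,r2:2,r3:Add3,r4:Add1,r5:7
  c5: issue MUL r0<-Mul1  regs: r0:Mul1,r1:5,r2:2,r3:Add3,r4:Add1,r5:7
  c6: CDB Add3=5; issue MUL r1<-Mul2  regs: r0:Mul1,r1:Mul2,r2:2,r3:5,r4:Add1,r5:7
  c7: CDB Add1=-1; stall  regs: r0:Mul1,r1:Mul2,r2:2,r3:5,r4:-1,r5:7
  c8: CDB Add2=3; stall  regs: r0:Mul1,r1:Mul2,r2:2,r3:5,r4:-1,r5:7
  c9: stall  regs: r0:Mul1,r1:Mul2,r2:2,r3:5,r4:-1,r5:7
  c10: CDB Mul1=16; issue MUL r1<-Mul1  regs: r0:16,r1:Mul1,r2:2,r3:5,r4:-1,r5:7
  c11: issue ADD r2<-Add1  regs: r0:16,r1:Mul1,r2:Add1,r3:5,r4:-1,r5:7
  c12: CDB Mul2=-7; issue ADD r2<-Add2  regs: r0:16,r1:Mul1,r2:Add2,r3:5,r4:-1,r5:7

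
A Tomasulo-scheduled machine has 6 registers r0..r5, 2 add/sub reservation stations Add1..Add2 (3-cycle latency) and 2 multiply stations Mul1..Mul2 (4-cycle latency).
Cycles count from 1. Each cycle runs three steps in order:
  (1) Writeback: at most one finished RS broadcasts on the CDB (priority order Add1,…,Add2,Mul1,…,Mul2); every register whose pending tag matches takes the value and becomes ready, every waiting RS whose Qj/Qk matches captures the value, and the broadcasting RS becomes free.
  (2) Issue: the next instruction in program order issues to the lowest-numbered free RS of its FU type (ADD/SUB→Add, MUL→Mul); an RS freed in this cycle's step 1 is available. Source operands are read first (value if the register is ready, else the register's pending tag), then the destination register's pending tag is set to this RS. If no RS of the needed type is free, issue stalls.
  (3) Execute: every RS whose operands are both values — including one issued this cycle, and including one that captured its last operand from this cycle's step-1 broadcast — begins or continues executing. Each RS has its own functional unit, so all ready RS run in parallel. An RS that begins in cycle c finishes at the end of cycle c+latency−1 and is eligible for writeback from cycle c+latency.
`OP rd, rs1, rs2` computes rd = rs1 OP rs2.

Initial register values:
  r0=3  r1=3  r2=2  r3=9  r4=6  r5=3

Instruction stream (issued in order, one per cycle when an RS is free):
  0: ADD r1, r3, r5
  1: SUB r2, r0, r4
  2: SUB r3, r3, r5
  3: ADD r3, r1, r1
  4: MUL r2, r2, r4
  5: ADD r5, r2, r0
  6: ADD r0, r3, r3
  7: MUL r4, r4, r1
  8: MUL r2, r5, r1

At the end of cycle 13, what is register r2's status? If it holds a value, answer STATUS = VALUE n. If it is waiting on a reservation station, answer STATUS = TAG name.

STATUS = TAG Mul1

c1: issue ADD r1<-Add1 | r0:3,r1:Add1,r2:2,r3:9,r4:6,r5:3
c2: issue SUB r2<-Add2 | r0:3,r1:Add1,r2:Add2,r3:9,r4:6,r5:3
c3: stall | r0:3,r1:Add1,r2:Add2,r3:9,r4:6,r5:3
c4: CDB Add1=12; issue SUB r3<-Add1 | r0:3,r1:12,r2:Add2,r3:Add1,r4:6,r5:3
c5: CDB Add2=-3; issue ADD r3<-Add2 | r0:3,r1:12,r2:-3,r3:Add2,r4:6,r5:3
c6: issue MUL r2<-Mul1 | r0:3,r1:12,r2:Mul1,r3:Add2,r4:6,r5:3
c7: CDB Add1=6; issue ADD r5<-Add1 | r0:3,r1:12,r2:Mul1,r3:Add2,r4:6,r5:Add1
c8: CDB Add2=24; issue ADD r0<-Add2 | r0:Add2,r1:12,r2:Mul1,r3:24,r4:6,r5:Add1
c9: issue MUL r4<-Mul2 | r0:Add2,r1:12,r2:Mul1,r3:24,r4:Mul2,r5:Add1
c10: CDB Mul1=-18; issue MUL r2<-Mul1 | r0:Add2,r1:12,r2:Mul1,r3:24,r4:Mul2,r5:Add1
c11: CDB Add2=48 | r0:48,r1:12,r2:Mul1,r3:24,r4:Mul2,r5:Add1
c12: - | r0:48,r1:12,r2:Mul1,r3:24,r4:Mul2,r5:Add1
c13: CDB Add1=-15 | r0:48,r1:12,r2:Mul1,r3:24,r4:Mul2,r5:-15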